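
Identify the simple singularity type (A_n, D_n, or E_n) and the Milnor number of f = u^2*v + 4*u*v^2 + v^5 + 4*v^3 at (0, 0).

The Hessian of f at 0 is [[0, 0], [0, 0]] with rank 0, so corank 2. A Groebner basis of the Jacobian ideal J(f) in C{u,v} is {u^2/5 + v^4 - 4*v^2/5, u^3 + 8*v^3, u*v + 2*v^2}; counting standard monomials gives mu = 6. Corank 2; j^3 = v*(u + 2*v)^2 has shape L^2 M (L != M), so D-series; mu = 6 gives D_6.

Type D6, Milnor number mu = 6.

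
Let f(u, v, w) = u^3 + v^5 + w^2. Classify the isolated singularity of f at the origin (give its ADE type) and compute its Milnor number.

Type E_{8}, Milnor number mu = 8.

The Hessian of f at 0 has rank 1. Corank 2; j^3 = u^3 is a perfect cube, so E-series; the 5-jet and mu = 8 give E_8.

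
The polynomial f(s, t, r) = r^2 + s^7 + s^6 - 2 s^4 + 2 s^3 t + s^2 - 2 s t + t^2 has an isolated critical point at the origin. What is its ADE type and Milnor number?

The Hessian of f at 0 has rank 2. Corank 1: A-series; mu = 6 gives A_6.

Type A6, Milnor number mu = 6.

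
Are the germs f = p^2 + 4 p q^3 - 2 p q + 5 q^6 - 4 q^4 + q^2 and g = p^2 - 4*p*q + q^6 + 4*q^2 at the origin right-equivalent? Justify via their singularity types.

Yes.

The Hessian of f at 0 has rank 1. Corank 1: A-series; mu = 5 gives A_5. The Hessian of g at 0 has rank 1. Corank 1: A-series; mu = 5 gives A_5. Both have type A_5, hence right-equivalent.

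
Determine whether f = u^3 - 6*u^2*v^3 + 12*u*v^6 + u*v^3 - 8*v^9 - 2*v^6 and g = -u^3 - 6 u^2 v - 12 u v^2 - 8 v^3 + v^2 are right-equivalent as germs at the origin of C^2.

No.

The Hessian of f at 0 has rank 0. Corank 2; j^3 = u^3 is a perfect cube, so E-series; the 4-jet and mu = 7 give E_7. The Hessian of g at 0 has rank 1. Corank 1: A-series; mu = 2 gives A_2. f is E_7 but g is A_2, hence not right-equivalent.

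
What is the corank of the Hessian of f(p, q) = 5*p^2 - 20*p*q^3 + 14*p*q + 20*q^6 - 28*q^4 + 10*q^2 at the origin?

Hessian at 0 has rank 2.

0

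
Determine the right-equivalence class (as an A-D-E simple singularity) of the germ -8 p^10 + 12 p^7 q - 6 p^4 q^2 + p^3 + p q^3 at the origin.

The Hessian of f at 0 is [[0, 0], [0, 0]] with rank 0, so corank 2. A Groebner basis of the Jacobian ideal J(f) in C{p,q} is {p^3, p*q^2, 3*p^2 + q^3}; counting standard monomials gives mu = 7. Corank 2; j^3 = p^3 is a perfect cube, so E-series; the 4-jet and mu = 7 give E_7.

E7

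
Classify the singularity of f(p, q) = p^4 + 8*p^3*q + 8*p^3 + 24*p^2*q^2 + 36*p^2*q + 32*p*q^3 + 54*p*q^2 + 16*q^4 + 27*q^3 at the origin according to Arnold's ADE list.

The Hessian of f at 0 has rank 0. Corank 2; j^3 = (2*p + 3*q)^3 is a perfect cube, so E-series; the 4-jet and mu = 6 give E_6.

E6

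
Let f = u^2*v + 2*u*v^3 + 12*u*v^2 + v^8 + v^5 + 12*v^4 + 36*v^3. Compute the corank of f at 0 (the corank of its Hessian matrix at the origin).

2

Hessian at 0 has rank 0.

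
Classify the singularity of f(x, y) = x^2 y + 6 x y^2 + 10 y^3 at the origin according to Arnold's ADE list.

D_4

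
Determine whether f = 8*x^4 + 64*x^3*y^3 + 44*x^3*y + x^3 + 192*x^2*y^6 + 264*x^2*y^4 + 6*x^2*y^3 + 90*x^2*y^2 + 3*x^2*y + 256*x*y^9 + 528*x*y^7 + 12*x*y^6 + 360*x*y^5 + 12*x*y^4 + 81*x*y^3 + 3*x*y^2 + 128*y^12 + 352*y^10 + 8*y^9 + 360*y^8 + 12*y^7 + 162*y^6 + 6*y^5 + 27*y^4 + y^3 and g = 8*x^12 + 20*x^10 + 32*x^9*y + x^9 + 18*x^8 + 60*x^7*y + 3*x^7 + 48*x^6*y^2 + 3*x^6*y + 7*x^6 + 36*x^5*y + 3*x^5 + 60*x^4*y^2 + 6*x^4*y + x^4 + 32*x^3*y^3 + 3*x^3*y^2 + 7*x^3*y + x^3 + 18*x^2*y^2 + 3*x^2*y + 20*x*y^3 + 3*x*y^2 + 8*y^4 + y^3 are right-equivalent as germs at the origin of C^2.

The Hessian of f at 0 has rank 0. Corank 2; j^3 = (x + y)^3 is a perfect cube, so E-series; the 4-jet and mu = 7 give E_7. The Hessian of g at 0 has rank 0. Corank 2; j^3 = (x + y)^3 is a perfect cube, so E-series; the 4-jet and mu = 7 give E_7. Both have type E_7, hence right-equivalent.

Yes.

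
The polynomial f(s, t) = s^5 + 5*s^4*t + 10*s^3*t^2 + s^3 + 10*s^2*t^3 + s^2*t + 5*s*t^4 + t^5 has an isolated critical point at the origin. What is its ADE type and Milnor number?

The Hessian of f at 0 has rank 0. Corank 2; j^3 = s^2*(s + t) has shape L^2 M (L != M), so D-series; mu = 6 gives D_6.

Type D6, Milnor number mu = 6.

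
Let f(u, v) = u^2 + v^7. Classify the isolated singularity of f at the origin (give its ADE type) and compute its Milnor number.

The Hessian of f at 0 is [[2, 0], [0, 0]] with rank 1, so corank 1. A Groebner basis of the Jacobian ideal J(f) in C{u,v} is {v^6, u}; counting standard monomials gives mu = 6. Corank 1: A-series; mu = 6 gives A_6.

Type A_{6}, Milnor number mu = 6.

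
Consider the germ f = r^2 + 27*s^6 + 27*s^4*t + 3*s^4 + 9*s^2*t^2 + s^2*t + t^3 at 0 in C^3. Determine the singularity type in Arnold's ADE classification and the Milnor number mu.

The Hessian of f at 0 is [[0, 0, 0], [0, 0, 0], [0, 0, 2]] with rank 1, so corank 2. A Groebner basis of the Jacobian ideal J(f) in C{s,t,r} is {t^3, s^2 + 3*t^2, s*t, r}; counting standard monomials gives mu = 4. Corank 2; j^3 = t*(s^2 + t^2) splits into three distinct lines over C (the quadratic factor has nonzero discriminant), so D_4.

Type D_4, Milnor number mu = 4.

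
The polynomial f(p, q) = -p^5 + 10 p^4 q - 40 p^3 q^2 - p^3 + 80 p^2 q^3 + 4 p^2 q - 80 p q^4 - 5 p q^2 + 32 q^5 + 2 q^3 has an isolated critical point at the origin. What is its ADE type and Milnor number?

Type D6, Milnor number mu = 6.

The Hessian of f at 0 has rank 0. Corank 2; j^3 = -(p - 2*q)*(p - q)^2 has shape L^2 M (L != M), so D-series; mu = 6 gives D_6.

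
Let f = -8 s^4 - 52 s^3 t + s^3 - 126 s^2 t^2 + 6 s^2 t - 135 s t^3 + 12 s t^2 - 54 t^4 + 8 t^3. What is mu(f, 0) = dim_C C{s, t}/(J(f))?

7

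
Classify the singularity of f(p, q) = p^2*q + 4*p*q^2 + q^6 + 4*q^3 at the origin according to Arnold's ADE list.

D7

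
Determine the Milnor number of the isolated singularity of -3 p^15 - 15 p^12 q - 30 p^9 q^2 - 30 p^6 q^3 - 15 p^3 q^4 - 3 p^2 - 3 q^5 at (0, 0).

4

The Hessian of f at 0 has rank 1. Corank 1: A-series; mu = 4 gives A_4.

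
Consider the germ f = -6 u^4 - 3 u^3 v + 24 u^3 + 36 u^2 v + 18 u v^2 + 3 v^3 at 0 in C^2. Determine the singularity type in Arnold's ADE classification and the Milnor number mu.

Type E_7, Milnor number mu = 7.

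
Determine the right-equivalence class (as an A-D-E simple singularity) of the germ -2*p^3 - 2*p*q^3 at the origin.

The Hessian of f at 0 has rank 0. Corank 2; j^3 = -2*p^3 is a perfect cube, so E-series; the 4-jet and mu = 7 give E_7.

E7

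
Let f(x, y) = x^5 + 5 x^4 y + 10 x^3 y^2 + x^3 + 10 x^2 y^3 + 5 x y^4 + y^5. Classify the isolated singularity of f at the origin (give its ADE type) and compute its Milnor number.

Type E_{8}, Milnor number mu = 8.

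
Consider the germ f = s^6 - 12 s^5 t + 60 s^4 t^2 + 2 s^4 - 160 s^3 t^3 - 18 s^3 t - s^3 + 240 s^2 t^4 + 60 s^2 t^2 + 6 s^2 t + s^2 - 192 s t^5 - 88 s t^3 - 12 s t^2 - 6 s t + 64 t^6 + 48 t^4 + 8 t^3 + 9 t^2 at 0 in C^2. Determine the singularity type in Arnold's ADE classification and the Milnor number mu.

Type A_2, Milnor number mu = 2.

The Hessian of f at 0 has rank 1. Corank 1: A-series; mu = 2 gives A_2.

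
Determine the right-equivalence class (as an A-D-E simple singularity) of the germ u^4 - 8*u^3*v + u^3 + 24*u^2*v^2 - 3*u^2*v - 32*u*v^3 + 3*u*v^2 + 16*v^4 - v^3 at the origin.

E6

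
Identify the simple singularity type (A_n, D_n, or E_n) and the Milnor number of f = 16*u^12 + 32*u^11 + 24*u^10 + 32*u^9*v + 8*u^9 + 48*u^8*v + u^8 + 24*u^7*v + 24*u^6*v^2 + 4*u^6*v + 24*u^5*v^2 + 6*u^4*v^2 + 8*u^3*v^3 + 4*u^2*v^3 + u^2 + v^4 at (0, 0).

The Hessian of f at 0 is [[2, 0], [0, 0]] with rank 1, so corank 1. A Groebner basis of the Jacobian ideal J(f) in C{u,v} is {v^3, u}; counting standard monomials gives mu = 3. Corank 1: A-series; mu = 3 gives A_3.

Type A3, Milnor number mu = 3.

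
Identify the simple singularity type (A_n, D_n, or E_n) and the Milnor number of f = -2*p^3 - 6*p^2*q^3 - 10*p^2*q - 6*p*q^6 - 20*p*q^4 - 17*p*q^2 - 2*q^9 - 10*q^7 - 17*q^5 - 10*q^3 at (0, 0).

The Hessian of f at 0 is [[0, 0], [0, 0]] with rank 0, so corank 2. A Groebner basis of the Jacobian ideal J(f) in C{p,q} is {q^3, p^2 - 11*q^2/2, p*q + 5*q^2/2}; counting standard monomials gives mu = 4. Corank 2; j^3 = -(p + 2*q)*(2*p^2 + 6*p*q + 5*q^2) splits into three distinct lines over C (the quadratic factor has nonzero discriminant), so D_4.

Type D_4, Milnor number mu = 4.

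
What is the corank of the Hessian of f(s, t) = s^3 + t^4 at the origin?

2

Hessian at 0 has rank 0.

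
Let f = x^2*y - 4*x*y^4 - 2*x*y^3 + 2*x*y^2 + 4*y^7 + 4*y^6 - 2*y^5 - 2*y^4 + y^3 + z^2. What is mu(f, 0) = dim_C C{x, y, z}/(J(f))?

6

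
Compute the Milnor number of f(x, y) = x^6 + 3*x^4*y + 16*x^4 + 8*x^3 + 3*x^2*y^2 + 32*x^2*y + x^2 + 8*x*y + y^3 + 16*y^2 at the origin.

2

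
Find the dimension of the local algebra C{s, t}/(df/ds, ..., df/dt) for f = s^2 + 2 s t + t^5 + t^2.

4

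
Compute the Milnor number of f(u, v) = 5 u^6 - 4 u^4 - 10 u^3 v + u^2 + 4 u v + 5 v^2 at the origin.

1

The Hessian of f at 0 has rank 2. Corank 0: nondegenerate Morse point, so A_1.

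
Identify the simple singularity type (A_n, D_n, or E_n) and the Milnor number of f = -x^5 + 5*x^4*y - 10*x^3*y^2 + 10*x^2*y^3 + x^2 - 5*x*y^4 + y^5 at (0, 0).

The Hessian of f at 0 has rank 1. Corank 1: A-series; mu = 4 gives A_4.

Type A_{4}, Milnor number mu = 4.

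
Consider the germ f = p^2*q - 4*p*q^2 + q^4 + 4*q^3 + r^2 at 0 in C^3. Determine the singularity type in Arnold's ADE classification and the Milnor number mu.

The Hessian of f at 0 has rank 1. Corank 2; j^3 = q*(p - 2*q)^2 has shape L^2 M (L != M), so D-series; mu = 5 gives D_5.

Type D5, Milnor number mu = 5.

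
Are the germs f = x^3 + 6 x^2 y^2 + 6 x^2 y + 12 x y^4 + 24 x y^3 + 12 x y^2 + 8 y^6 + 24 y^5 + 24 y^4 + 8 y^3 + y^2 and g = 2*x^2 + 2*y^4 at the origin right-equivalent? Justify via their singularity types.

The Hessian of f at 0 is [[0, 0], [0, 2]] with rank 1, so corank 1. A Groebner basis of the Jacobian ideal J(f) in C{x,y} is {x^2, y}; counting standard monomials gives mu = 2. Corank 1: A-series; mu = 2 gives A_2. The Hessian of g at 0 is [[4, 0], [0, 0]] with rank 1, so corank 1. A Groebner basis of the Jacobian ideal J(g) in C{x,y} is {y^3, x}; counting standard monomials gives mu = 3. Corank 1: A-series; mu = 3 gives A_3. f is A_2 but g is A_3, hence not right-equivalent.

No.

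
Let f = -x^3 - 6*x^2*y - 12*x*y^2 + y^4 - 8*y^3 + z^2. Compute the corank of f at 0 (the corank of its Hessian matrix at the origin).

2

The Hessian at 0 is [[0, 0, 0], [0, 0, 0], [0, 0, 2]] of rank 1; hence corank 2.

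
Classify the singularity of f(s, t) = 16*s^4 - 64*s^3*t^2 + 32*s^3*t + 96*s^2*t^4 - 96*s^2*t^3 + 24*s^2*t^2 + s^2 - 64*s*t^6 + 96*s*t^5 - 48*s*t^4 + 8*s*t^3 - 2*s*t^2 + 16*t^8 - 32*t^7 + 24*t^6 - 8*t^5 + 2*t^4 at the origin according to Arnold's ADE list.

A_3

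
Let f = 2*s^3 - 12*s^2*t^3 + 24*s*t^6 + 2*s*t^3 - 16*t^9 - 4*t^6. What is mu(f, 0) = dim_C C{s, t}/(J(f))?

7

The Hessian of f at 0 has rank 0. Corank 2; j^3 = 2*s^3 is a perfect cube, so E-series; the 4-jet and mu = 7 give E_7.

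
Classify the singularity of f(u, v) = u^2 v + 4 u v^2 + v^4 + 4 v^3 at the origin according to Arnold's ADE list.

The Hessian of f at 0 has rank 0. Corank 2; j^3 = v*(u + 2*v)^2 has shape L^2 M (L != M), so D-series; mu = 5 gives D_5.

D_{5}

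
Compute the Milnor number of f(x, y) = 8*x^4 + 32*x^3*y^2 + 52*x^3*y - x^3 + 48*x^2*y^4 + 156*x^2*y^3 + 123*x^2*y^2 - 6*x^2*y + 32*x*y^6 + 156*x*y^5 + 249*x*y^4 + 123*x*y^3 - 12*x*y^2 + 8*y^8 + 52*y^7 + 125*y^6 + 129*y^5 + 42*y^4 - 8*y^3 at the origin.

The Hessian of f at 0 is [[0, 0], [0, 0]] with rank 0, so corank 2. A Groebner basis of the Jacobian ideal J(f) in C{x,y} is {-3*x^2/7 - 12*x*y/7 + y^4 - y^3/7 - 12*y^2/7, x^3 + 78*x^2/7 + 312*x*y/7 + 82*y^3/7 + 312*y^2/7, x^2*y - 27*x^2/7 - 108*x*y/7 - 37*y^3/7 - 108*y^2/7, x^2 + x*y^2 + 4*x*y + 7*y^3/3 + 4*y^2}; counting standard monomials gives mu = 7. Corank 2; j^3 = -(x + 2*y)^3 is a perfect cube, so E-series; the 4-jet and mu = 7 give E_7.

7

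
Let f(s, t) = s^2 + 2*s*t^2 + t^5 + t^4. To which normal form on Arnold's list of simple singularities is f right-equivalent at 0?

A4

The Hessian of f at 0 is [[2, 0], [0, 0]] with rank 1, so corank 1. A Groebner basis of the Jacobian ideal J(f) in C{s,t} is {s^2, s + t^2}; counting standard monomials gives mu = 4. Corank 1: A-series; mu = 4 gives A_4.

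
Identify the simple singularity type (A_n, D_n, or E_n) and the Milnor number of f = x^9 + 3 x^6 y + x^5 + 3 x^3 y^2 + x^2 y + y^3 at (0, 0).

The Hessian of f at 0 is [[0, 0], [0, 0]] with rank 0, so corank 2. A Groebner basis of the Jacobian ideal J(f) in C{x,y} is {y^3, x^2 + 3*y^2, x*y}; counting standard monomials gives mu = 4. Corank 2; j^3 = y*(x^2 + y^2) splits into three distinct lines over C (the quadratic factor has nonzero discriminant), so D_4.

Type D_4, Milnor number mu = 4.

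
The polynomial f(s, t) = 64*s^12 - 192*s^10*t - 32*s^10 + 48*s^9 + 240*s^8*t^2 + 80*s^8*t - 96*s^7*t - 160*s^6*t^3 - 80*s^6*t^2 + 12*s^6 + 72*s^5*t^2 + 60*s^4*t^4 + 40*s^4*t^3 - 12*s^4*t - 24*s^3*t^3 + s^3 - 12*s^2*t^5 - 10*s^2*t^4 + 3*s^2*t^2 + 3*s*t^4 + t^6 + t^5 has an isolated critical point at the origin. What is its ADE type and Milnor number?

The Hessian of f at 0 has rank 0. Corank 2; j^3 = s^3 is a perfect cube, so E-series; the 5-jet and mu = 8 give E_8.

Type E_8, Milnor number mu = 8.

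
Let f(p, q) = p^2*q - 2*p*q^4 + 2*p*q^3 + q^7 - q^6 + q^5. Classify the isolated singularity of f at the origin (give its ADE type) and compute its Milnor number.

Type D_7, Milnor number mu = 7.

The Hessian of f at 0 has rank 0. Corank 2; j^3 = p^2*q has shape L^2 M (L != M), so D-series; mu = 7 gives D_7.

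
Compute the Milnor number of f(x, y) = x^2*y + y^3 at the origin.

4

The Hessian of f at 0 has rank 0. Corank 2; j^3 = y*(x^2 + y^2) splits into three distinct lines over C (the quadratic factor has nonzero discriminant), so D_4.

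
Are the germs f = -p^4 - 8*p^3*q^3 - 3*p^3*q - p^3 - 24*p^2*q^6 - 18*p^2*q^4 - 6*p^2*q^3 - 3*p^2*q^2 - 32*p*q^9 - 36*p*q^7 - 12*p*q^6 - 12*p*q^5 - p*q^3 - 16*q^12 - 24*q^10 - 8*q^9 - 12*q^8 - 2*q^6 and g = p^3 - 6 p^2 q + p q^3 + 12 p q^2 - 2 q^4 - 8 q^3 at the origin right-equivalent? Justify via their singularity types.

Yes.

The Hessian of f at 0 is [[0, 0], [0, 0]] with rank 0, so corank 2. A Groebner basis of the Jacobian ideal J(f) in C{p,q} is {3*p^2 + q^4 + q^3, p^3, p^2*q - p^2 - q^3/3, 2*p^2 + p*q^2 + 2*q^3/3}; counting standard monomials gives mu = 7. Corank 2; j^3 = -p^3 is a perfect cube, so E-series; the 4-jet and mu = 7 give E_7. The Hessian of g at 0 is [[0, 0], [0, 0]] with rank 0, so corank 2. A Groebner basis of the Jacobian ideal J(g) in C{p,q} is {p^3 - 6*p^2*q - 48*p^2 + 192*p*q - 192*q^2, 6*p^2 + p*q^2 - 24*p*q + 24*q^2, 3*p^2 - 12*p*q + q^3 + 12*q^2}; counting standard monomials gives mu = 7. Corank 2; j^3 = (p - 2*q)^3 is a perfect cube, so E-series; the 4-jet and mu = 7 give E_7. Both have type E_7, hence right-equivalent.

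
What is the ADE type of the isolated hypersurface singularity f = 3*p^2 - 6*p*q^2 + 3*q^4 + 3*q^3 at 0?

The Hessian of f at 0 is [[6, 0], [0, 0]] with rank 1, so corank 1. A Groebner basis of the Jacobian ideal J(f) in C{p,q} is {q^2, p}; counting standard monomials gives mu = 2. Corank 1: A-series; mu = 2 gives A_2.

A_2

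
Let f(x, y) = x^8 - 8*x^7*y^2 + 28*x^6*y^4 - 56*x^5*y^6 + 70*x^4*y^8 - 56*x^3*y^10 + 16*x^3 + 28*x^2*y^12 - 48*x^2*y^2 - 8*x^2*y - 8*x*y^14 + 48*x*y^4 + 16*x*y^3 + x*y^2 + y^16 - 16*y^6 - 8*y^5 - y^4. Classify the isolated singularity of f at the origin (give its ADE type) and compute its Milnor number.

Type D_{9}, Milnor number mu = 9.

The Hessian of f at 0 has rank 0. Corank 2; j^3 = x*(4*x - y)^2 has shape L^2 M (L != M), so D-series; mu = 9 gives D_9.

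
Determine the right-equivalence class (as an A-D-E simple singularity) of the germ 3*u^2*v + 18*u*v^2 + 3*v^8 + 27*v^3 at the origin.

D_9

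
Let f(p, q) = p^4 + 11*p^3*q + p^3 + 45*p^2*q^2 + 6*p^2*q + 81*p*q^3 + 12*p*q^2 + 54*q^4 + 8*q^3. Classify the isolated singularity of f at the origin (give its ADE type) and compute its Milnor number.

Type E_{7}, Milnor number mu = 7.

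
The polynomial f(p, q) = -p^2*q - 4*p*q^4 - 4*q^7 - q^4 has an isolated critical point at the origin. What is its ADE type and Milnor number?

Type D_{5}, Milnor number mu = 5.

The Hessian of f at 0 is [[0, 0], [0, 0]] with rank 0, so corank 2. A Groebner basis of the Jacobian ideal J(f) in C{p,q} is {p^3, p^2/4 + q^3, p*q}; counting standard monomials gives mu = 5. Corank 2; j^3 = -p^2*q has shape L^2 M (L != M), so D-series; mu = 5 gives D_5.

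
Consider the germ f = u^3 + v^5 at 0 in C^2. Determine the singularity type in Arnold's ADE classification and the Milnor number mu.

The Hessian of f at 0 has rank 0. Corank 2; j^3 = u^3 is a perfect cube, so E-series; the 5-jet and mu = 8 give E_8.

Type E8, Milnor number mu = 8.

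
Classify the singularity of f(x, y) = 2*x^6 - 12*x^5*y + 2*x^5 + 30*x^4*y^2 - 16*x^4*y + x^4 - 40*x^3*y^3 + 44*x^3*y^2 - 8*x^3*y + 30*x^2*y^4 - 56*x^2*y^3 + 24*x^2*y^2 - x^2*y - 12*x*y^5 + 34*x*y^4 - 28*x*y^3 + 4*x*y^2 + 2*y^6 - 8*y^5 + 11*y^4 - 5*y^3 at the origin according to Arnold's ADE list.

D_{4}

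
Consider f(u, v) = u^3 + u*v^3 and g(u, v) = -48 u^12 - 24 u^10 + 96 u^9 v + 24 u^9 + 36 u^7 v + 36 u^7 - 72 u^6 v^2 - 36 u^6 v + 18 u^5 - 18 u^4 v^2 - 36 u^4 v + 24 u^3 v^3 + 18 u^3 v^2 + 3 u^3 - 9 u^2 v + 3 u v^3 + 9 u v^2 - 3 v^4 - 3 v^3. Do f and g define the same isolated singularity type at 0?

Yes.

The Hessian of f at 0 is [[0, 0], [0, 0]] with rank 0, so corank 2. A Groebner basis of the Jacobian ideal J(f) in C{u,v} is {u^3, u*v^2, 3*u^2 + v^3}; counting standard monomials gives mu = 7. Corank 2; j^3 = u^3 is a perfect cube, so E-series; the 4-jet and mu = 7 give E_7. The Hessian of g at 0 is [[0, 0], [0, 0]] with rank 0, so corank 2. A Groebner basis of the Jacobian ideal J(g) in C{u,v} is {u^3 - 3*u^2*v - 6*u^2 + 12*u*v - 6*v^2, 3*u^2 + u*v^2 - 6*u*v + 3*v^2, 3*u^2 - 6*u*v + v^3 + 3*v^2}; counting standard monomials gives mu = 7. Corank 2; j^3 = 3*(u - v)^3 is a perfect cube, so E-series; the 4-jet and mu = 7 give E_7. Both have type E_7, hence right-equivalent.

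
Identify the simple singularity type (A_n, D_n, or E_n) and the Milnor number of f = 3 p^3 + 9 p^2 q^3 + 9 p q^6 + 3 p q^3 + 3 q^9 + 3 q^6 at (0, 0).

Type E_7, Milnor number mu = 7.

The Hessian of f at 0 is [[0, 0], [0, 0]] with rank 0, so corank 2. A Groebner basis of the Jacobian ideal J(f) in C{p,q} is {p^3, p*q^2, 3*p^2 + q^3}; counting standard monomials gives mu = 7. Corank 2; j^3 = 3*p^3 is a perfect cube, so E-series; the 4-jet and mu = 7 give E_7.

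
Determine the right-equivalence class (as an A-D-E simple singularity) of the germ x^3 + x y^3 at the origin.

The Hessian of f at 0 is [[0, 0], [0, 0]] with rank 0, so corank 2. A Groebner basis of the Jacobian ideal J(f) in C{x,y} is {x^3, x*y^2, 3*x^2 + y^3}; counting standard monomials gives mu = 7. Corank 2; j^3 = x^3 is a perfect cube, so E-series; the 4-jet and mu = 7 give E_7.

E7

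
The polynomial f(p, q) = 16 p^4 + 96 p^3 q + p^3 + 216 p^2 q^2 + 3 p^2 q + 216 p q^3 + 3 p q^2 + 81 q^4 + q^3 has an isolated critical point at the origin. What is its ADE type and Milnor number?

Type E_6, Milnor number mu = 6.

The Hessian of f at 0 is [[0, 0], [0, 0]] with rank 0, so corank 2. A Groebner basis of the Jacobian ideal J(f) in C{p,q} is {q^4, p*q^2 + 7*q^3/6, p^2 + 2*p*q + q^2}; counting standard monomials gives mu = 6. Corank 2; j^3 = (p + q)^3 is a perfect cube, so E-series; the 4-jet and mu = 6 give E_6.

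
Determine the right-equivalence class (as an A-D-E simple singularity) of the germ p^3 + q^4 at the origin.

The Hessian of f at 0 is [[0, 0], [0, 0]] with rank 0, so corank 2. A Groebner basis of the Jacobian ideal J(f) in C{p,q} is {q^3, p^2}; counting standard monomials gives mu = 6. Corank 2; j^3 = p^3 is a perfect cube, so E-series; the 4-jet and mu = 6 give E_6.

E6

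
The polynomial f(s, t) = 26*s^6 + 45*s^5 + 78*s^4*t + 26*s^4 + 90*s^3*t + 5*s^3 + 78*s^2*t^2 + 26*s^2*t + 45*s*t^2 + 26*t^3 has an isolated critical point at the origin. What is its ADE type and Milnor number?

Type D4, Milnor number mu = 4.

The Hessian of f at 0 has rank 0. Corank 2; j^3 = (s + 2*t)*(5*s^2 + 16*s*t + 13*t^2) splits into three distinct lines over C (the quadratic factor has nonzero discriminant), so D_4.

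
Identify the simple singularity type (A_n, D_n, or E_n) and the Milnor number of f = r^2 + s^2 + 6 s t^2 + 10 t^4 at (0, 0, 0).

Type A3, Milnor number mu = 3.

The Hessian of f at 0 has rank 2. Corank 1: A-series; mu = 3 gives A_3.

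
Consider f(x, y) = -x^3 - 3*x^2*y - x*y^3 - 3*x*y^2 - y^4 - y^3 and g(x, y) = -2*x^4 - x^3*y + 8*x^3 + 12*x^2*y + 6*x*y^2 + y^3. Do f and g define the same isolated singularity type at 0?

Yes.

The Hessian of f at 0 has rank 0. Corank 2; j^3 = -(x + y)^3 is a perfect cube, so E-series; the 4-jet and mu = 7 give E_7. The Hessian of g at 0 has rank 0. Corank 2; j^3 = (2*x + y)^3 is a perfect cube, so E-series; the 4-jet and mu = 7 give E_7. Both have type E_7, hence right-equivalent.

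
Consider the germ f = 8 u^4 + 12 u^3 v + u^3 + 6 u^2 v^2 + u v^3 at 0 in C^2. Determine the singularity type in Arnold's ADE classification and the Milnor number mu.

The Hessian of f at 0 is [[0, 0], [0, 0]] with rank 0, so corank 2. A Groebner basis of the Jacobian ideal J(f) in C{u,v} is {3*u^2/4 + v^4 + v^3/4, u^3, u^2*v - u^2/4 - v^3/12, u^2 + u*v^2 + v^3/3}; counting standard monomials gives mu = 7. Corank 2; j^3 = u^3 is a perfect cube, so E-series; the 4-jet and mu = 7 give E_7.

Type E_{7}, Milnor number mu = 7.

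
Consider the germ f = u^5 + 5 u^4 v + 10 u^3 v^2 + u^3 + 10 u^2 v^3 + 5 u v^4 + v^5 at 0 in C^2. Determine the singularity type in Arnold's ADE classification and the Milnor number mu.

The Hessian of f at 0 has rank 0. Corank 2; j^3 = u^3 is a perfect cube, so E-series; the 5-jet and mu = 8 give E_8.

Type E_{8}, Milnor number mu = 8.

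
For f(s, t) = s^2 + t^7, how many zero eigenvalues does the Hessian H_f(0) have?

Hessian at 0 has rank 1.

1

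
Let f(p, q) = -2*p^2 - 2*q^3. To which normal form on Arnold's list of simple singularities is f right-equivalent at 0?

The Hessian of f at 0 is [[-4, 0], [0, 0]] with rank 1, so corank 1. A Groebner basis of the Jacobian ideal J(f) in C{p,q} is {q^2, p}; counting standard monomials gives mu = 2. Corank 1: A-series; mu = 2 gives A_2.

A_2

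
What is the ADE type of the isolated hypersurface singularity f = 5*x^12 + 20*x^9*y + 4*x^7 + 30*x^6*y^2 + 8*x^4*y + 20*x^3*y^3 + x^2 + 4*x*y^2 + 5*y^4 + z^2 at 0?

The Hessian of f at 0 has rank 2. Corank 1: A-series; mu = 3 gives A_3.

A_3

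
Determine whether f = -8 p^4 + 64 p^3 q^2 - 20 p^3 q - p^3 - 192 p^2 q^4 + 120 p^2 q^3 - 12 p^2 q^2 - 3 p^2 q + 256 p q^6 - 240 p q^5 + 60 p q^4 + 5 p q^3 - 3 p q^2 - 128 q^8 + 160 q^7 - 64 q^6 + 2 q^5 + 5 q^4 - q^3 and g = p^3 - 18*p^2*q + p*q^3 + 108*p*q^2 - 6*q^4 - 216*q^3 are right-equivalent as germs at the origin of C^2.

Yes.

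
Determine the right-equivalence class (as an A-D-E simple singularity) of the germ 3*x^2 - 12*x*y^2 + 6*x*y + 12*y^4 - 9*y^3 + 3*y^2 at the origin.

A_{2}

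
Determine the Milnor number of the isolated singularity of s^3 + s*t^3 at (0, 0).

7

The Hessian of f at 0 has rank 0. Corank 2; j^3 = s^3 is a perfect cube, so E-series; the 4-jet and mu = 7 give E_7.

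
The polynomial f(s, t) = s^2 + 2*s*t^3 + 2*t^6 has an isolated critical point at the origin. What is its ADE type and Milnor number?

Type A_5, Milnor number mu = 5.

The Hessian of f at 0 has rank 1. Corank 1: A-series; mu = 5 gives A_5.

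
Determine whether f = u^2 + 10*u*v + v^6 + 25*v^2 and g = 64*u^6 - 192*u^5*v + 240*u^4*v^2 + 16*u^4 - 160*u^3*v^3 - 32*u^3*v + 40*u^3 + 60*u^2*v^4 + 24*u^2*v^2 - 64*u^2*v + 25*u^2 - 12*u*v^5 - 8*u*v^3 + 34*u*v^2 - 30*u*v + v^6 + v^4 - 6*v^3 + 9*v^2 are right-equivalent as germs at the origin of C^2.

The Hessian of f at 0 is [[2, 10], [10, 50]] with rank 1, so corank 1. A Groebner basis of the Jacobian ideal J(f) in C{u,v} is {v^5, u + 5*v}; counting standard monomials gives mu = 5. Corank 1: A-series; mu = 5 gives A_5. The Hessian of g at 0 is [[50, -30], [-30, 18]] with rank 1, so corank 1. A Groebner basis of the Jacobian ideal J(g) in C{u,v} is {u*v^2 + 350*u*v + 6875*u/4 - 785*v^2/4 - 4125*v/4, 625*u*v + 3125*u + v^3 - 350*v^2 - 1875*v, u^2 - u*v + 5*u/4 + v^2/4 - 3*v/4}; counting standard monomials gives mu = 5. Corank 1: A-series; mu = 5 gives A_5. Both have type A_5, hence right-equivalent.

Yes.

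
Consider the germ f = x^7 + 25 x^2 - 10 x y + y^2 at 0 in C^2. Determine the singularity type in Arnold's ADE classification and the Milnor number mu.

The Hessian of f at 0 is [[50, -10], [-10, 2]] with rank 1, so corank 1. A Groebner basis of the Jacobian ideal J(f) in C{x,y} is {y^6, x - y/5}; counting standard monomials gives mu = 6. Corank 1: A-series; mu = 6 gives A_6.

Type A_6, Milnor number mu = 6.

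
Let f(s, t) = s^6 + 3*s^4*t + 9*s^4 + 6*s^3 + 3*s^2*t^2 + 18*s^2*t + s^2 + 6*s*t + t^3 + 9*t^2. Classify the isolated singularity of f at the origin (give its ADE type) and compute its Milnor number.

Type A2, Milnor number mu = 2.

The Hessian of f at 0 has rank 1. Corank 1: A-series; mu = 2 gives A_2.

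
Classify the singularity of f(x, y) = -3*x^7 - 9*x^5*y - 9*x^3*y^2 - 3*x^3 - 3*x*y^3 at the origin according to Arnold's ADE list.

The Hessian of f at 0 is [[0, 0], [0, 0]] with rank 0, so corank 2. A Groebner basis of the Jacobian ideal J(f) in C{x,y} is {x^3, x*y^2, 3*x^2 + y^3}; counting standard monomials gives mu = 7. Corank 2; j^3 = -3*x^3 is a perfect cube, so E-series; the 4-jet and mu = 7 give E_7.

E_7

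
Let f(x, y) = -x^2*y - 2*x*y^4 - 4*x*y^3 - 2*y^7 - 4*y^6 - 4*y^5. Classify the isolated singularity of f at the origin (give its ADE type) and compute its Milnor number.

Type D_8, Milnor number mu = 8.

The Hessian of f at 0 has rank 0. Corank 2; j^3 = -x^2*y has shape L^2 M (L != M), so D-series; mu = 8 gives D_8.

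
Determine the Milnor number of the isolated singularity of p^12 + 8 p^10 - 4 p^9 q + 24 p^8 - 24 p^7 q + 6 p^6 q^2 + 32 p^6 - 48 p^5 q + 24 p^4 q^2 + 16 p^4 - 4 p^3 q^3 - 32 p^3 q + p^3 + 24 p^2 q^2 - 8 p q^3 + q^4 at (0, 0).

6

The Hessian of f at 0 is [[0, 0], [0, 0]] with rank 0, so corank 2. A Groebner basis of the Jacobian ideal J(f) in C{p,q} is {q^4, p*q^2 - q^3/6, p^2}; counting standard monomials gives mu = 6. Corank 2; j^3 = p^3 is a perfect cube, so E-series; the 4-jet and mu = 6 give E_6.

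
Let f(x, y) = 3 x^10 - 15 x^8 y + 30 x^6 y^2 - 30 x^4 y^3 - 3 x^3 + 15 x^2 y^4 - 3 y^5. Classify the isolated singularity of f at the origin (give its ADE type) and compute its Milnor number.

Type E_{8}, Milnor number mu = 8.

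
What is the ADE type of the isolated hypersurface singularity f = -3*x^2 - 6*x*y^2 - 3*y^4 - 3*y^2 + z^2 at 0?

The Hessian of f at 0 has rank 3. Corank 0: nondegenerate Morse point, so A_1.

A1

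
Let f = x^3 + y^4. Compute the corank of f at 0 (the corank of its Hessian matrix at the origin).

2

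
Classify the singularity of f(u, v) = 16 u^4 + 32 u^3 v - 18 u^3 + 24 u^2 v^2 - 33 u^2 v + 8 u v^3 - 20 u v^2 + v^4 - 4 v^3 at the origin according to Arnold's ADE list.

D_5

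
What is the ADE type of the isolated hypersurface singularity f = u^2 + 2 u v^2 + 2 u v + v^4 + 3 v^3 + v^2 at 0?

A_{2}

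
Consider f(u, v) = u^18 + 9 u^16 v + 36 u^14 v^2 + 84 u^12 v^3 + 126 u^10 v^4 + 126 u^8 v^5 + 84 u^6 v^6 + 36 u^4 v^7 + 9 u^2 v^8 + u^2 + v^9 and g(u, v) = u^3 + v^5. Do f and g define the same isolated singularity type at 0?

The Hessian of f at 0 has rank 1. Corank 1: A-series; mu = 8 gives A_8. The Hessian of g at 0 has rank 0. Corank 2; j^3 = u^3 is a perfect cube, so E-series; the 5-jet and mu = 8 give E_8. f is A_8 but g is E_8, hence not right-equivalent.

No.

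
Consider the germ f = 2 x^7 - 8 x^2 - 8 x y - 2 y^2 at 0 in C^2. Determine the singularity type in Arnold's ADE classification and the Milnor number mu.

Type A_{6}, Milnor number mu = 6.

The Hessian of f at 0 has rank 1. Corank 1: A-series; mu = 6 gives A_6.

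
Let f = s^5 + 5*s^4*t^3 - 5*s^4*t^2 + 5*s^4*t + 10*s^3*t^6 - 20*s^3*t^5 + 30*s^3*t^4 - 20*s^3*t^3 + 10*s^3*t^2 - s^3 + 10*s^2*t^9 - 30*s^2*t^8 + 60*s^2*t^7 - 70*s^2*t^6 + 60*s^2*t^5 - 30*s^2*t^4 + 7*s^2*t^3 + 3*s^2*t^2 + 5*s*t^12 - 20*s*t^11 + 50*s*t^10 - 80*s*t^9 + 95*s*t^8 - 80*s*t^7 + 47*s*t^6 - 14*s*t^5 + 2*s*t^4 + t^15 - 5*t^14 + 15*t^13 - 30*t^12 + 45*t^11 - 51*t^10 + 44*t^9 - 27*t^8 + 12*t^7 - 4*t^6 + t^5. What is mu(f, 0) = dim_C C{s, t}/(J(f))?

8

The Hessian of f at 0 is [[0, 0], [0, 0]] with rank 0, so corank 2. A Groebner basis of the Jacobian ideal J(f) in C{s,t} is {-s^2/2 + s*t^3 + s*t^2, 2*s^2 - 4*s*t^2 + t^4, s^3, s^2*t - s^2 + 2*s*t^2}; counting standard monomials gives mu = 8. Corank 2; j^3 = -s^3 is a perfect cube, so E-series; the 5-jet and mu = 8 give E_8.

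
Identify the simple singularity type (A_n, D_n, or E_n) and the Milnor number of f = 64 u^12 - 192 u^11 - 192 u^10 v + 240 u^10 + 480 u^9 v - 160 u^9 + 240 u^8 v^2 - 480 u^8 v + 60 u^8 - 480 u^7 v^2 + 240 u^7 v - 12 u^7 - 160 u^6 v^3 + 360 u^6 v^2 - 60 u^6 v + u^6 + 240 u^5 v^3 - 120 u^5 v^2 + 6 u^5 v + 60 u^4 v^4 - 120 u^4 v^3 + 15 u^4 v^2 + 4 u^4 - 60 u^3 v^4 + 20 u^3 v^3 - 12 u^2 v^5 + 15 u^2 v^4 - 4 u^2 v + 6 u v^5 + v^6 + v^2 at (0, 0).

Type A_{5}, Milnor number mu = 5.

The Hessian of f at 0 has rank 1. Corank 1: A-series; mu = 5 gives A_5.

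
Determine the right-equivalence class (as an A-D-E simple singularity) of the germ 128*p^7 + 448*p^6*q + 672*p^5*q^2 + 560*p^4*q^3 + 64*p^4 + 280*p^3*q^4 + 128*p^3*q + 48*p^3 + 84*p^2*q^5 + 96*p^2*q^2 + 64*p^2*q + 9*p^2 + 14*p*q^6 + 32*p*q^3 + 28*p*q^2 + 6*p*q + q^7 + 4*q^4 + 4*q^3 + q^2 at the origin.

The Hessian of f at 0 has rank 1. Corank 1: A-series; mu = 6 gives A_6.

A6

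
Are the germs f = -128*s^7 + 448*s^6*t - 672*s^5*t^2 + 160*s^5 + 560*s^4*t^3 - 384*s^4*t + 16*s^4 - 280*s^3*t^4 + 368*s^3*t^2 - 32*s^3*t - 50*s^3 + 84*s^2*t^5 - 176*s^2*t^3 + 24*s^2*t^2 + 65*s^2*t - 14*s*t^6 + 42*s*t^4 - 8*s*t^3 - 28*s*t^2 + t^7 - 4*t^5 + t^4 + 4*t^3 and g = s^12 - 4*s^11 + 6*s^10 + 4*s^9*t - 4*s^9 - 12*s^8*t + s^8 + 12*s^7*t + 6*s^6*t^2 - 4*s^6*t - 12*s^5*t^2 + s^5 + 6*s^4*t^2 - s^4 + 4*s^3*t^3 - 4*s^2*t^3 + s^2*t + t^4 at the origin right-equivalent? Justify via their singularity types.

The Hessian of f at 0 has rank 0. Corank 2; j^3 = -(2*s - t)*(5*s - 2*t)^2 has shape L^2 M (L != M), so D-series; mu = 5 gives D_5. The Hessian of g at 0 has rank 0. Corank 2; j^3 = s^2*t has shape L^2 M (L != M), so D-series; mu = 5 gives D_5. Both have type D_5, hence right-equivalent.

Yes.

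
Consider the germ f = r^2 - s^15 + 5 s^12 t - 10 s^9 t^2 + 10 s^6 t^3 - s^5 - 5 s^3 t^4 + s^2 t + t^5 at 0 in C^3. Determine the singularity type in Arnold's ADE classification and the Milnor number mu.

The Hessian of f at 0 has rank 1. Corank 2; j^3 = s^2*t has shape L^2 M (L != M), so D-series; mu = 6 gives D_6.

Type D6, Milnor number mu = 6.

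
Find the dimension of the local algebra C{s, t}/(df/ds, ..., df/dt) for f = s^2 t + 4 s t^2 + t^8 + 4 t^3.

The Hessian of f at 0 is [[0, 0], [0, 0]] with rank 0, so corank 2. A Groebner basis of the Jacobian ideal J(f) in C{s,t} is {s^2/8 + t^7 - t^2/2, s^3 + 8*t^3, s*t + 2*t^2}; counting standard monomials gives mu = 9. Corank 2; j^3 = t*(s + 2*t)^2 has shape L^2 M (L != M), so D-series; mu = 9 gives D_9.

9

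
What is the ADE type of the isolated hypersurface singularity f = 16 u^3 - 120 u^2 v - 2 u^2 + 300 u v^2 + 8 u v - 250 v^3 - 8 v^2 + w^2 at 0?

A2

The Hessian of f at 0 has rank 2. Corank 1: A-series; mu = 2 gives A_2.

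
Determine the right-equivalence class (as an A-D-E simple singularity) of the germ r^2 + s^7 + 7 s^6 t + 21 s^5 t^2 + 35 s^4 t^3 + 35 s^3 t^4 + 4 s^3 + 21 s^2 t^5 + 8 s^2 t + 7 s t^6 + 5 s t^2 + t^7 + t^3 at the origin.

D_8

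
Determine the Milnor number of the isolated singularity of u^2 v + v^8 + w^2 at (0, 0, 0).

9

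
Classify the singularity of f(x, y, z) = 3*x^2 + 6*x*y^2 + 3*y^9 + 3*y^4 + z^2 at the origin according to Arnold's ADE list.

A_{8}

The Hessian of f at 0 has rank 2. Corank 1: A-series; mu = 8 gives A_8.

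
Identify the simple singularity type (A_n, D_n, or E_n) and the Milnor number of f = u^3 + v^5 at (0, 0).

The Hessian of f at 0 is [[0, 0], [0, 0]] with rank 0, so corank 2. A Groebner basis of the Jacobian ideal J(f) in C{u,v} is {v^4, u^2}; counting standard monomials gives mu = 8. Corank 2; j^3 = u^3 is a perfect cube, so E-series; the 5-jet and mu = 8 give E_8.

Type E8, Milnor number mu = 8.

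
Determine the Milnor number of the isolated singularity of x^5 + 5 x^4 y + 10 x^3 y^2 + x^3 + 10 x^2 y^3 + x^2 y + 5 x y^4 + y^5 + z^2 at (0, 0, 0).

6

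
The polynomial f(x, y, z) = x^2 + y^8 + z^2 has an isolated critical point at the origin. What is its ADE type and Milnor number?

Type A7, Milnor number mu = 7.

The Hessian of f at 0 is [[2, 0, 0], [0, 0, 0], [0, 0, 2]] with rank 2, so corank 1. A Groebner basis of the Jacobian ideal J(f) in C{x,y,z} is {y^7, x, z}; counting standard monomials gives mu = 7. Corank 1: A-series; mu = 7 gives A_7.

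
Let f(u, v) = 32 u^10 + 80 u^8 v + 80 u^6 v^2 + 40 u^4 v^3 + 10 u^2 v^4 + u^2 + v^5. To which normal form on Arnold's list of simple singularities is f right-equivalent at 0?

A_{4}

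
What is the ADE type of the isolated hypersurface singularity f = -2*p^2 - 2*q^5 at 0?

The Hessian of f at 0 has rank 1. Corank 1: A-series; mu = 4 gives A_4.

A4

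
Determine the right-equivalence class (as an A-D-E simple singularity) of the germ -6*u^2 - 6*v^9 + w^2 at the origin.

The Hessian of f at 0 has rank 2. Corank 1: A-series; mu = 8 gives A_8.

A8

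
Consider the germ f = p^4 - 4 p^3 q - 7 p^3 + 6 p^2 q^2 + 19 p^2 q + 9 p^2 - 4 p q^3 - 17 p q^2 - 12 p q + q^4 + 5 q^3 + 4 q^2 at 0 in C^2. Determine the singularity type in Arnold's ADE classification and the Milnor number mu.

Type A2, Milnor number mu = 2.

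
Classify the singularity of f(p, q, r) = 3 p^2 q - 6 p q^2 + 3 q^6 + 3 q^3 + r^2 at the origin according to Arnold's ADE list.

The Hessian of f at 0 is [[0, 0, 0], [0, 0, 0], [0, 0, 2]] with rank 1, so corank 2. A Groebner basis of the Jacobian ideal J(f) in C{p,q,r} is {p^2/6 + q^5 - q^2/6, p^3 - q^3, p*q - q^2, r}; counting standard monomials gives mu = 7. Corank 2; j^3 = 3*q*(p - q)^2 has shape L^2 M (L != M), so D-series; mu = 7 gives D_7.

D_7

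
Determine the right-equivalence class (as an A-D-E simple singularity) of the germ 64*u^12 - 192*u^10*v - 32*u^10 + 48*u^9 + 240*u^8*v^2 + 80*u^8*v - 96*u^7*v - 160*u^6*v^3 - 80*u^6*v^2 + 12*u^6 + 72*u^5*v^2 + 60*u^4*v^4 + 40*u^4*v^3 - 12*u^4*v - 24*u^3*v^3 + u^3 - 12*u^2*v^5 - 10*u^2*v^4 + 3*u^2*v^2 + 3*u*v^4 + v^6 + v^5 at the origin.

E_8

The Hessian of f at 0 is [[0, 0], [0, 0]] with rank 0, so corank 2. A Groebner basis of the Jacobian ideal J(f) in C{u,v} is {v^4, u^3, u^2/2 + u*v^2}; counting standard monomials gives mu = 8. Corank 2; j^3 = u^3 is a perfect cube, so E-series; the 5-jet and mu = 8 give E_8.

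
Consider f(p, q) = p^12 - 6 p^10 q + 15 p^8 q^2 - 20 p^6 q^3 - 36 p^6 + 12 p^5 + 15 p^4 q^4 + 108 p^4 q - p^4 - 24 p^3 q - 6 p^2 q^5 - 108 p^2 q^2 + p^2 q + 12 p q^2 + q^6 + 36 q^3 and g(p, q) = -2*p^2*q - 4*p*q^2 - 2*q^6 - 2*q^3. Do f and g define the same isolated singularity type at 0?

Yes.

The Hessian of f at 0 has rank 0. Corank 2; j^3 = q*(p + 6*q)^2 has shape L^2 M (L != M), so D-series; mu = 7 gives D_7. The Hessian of g at 0 has rank 0. Corank 2; j^3 = -2*q*(p + q)^2 has shape L^2 M (L != M), so D-series; mu = 7 gives D_7. Both have type D_7, hence right-equivalent.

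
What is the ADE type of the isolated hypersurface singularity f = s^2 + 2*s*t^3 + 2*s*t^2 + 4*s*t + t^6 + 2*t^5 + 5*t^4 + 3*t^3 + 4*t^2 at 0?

The Hessian of f at 0 has rank 1. Corank 1: A-series; mu = 2 gives A_2.

A_2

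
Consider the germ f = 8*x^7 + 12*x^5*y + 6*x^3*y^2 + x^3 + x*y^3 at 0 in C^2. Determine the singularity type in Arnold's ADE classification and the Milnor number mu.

The Hessian of f at 0 has rank 0. Corank 2; j^3 = x^3 is a perfect cube, so E-series; the 4-jet and mu = 7 give E_7.

Type E7, Milnor number mu = 7.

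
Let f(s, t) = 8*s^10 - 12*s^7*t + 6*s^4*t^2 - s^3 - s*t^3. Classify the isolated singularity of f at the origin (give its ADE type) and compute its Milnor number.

Type E_7, Milnor number mu = 7.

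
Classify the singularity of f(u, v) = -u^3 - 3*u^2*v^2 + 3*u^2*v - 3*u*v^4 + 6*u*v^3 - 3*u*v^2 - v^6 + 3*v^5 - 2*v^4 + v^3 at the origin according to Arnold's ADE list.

The Hessian of f at 0 has rank 0. Corank 2; j^3 = -(u - v)^3 is a perfect cube, so E-series; the 4-jet and mu = 6 give E_6.

E_6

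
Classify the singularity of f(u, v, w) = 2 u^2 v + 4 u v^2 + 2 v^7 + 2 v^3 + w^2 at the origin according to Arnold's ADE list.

D_8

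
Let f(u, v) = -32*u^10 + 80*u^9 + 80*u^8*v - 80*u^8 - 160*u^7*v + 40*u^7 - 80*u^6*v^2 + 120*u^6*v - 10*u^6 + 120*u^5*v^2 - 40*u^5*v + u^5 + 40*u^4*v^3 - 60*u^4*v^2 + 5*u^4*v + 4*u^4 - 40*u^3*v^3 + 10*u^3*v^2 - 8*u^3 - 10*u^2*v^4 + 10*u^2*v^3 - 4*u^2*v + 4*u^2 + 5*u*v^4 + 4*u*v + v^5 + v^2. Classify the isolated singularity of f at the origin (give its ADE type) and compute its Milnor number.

Type A_4, Milnor number mu = 4.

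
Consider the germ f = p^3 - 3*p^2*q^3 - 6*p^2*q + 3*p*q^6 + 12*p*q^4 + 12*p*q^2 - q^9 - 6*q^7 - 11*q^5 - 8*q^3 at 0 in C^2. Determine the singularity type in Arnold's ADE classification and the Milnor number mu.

The Hessian of f at 0 has rank 0. Corank 2; j^3 = (p - 2*q)^3 is a perfect cube, so E-series; the 5-jet and mu = 8 give E_8.

Type E8, Milnor number mu = 8.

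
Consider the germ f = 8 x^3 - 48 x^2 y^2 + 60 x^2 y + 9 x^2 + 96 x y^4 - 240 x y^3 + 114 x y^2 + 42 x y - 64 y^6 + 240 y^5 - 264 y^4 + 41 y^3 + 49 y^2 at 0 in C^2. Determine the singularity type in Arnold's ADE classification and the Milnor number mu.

Type A_{2}, Milnor number mu = 2.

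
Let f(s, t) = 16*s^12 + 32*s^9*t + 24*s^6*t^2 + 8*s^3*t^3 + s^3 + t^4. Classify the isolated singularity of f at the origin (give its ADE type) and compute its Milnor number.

Type E_6, Milnor number mu = 6.

The Hessian of f at 0 is [[0, 0], [0, 0]] with rank 0, so corank 2. A Groebner basis of the Jacobian ideal J(f) in C{s,t} is {t^3, s^2}; counting standard monomials gives mu = 6. Corank 2; j^3 = s^3 is a perfect cube, so E-series; the 4-jet and mu = 6 give E_6.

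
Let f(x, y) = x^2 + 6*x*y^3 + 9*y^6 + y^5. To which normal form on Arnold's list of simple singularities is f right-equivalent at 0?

The Hessian of f at 0 has rank 1. Corank 1: A-series; mu = 4 gives A_4.

A_{4}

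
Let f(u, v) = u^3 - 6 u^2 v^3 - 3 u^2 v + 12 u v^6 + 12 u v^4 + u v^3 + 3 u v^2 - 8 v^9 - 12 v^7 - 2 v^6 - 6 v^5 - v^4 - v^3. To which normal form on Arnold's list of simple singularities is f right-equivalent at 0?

The Hessian of f at 0 is [[0, 0], [0, 0]] with rank 0, so corank 2. A Groebner basis of the Jacobian ideal J(f) in C{u,v} is {u^3 - 3*u^2*v - 6*u^2 + 12*u*v - 6*v^2, 3*u^2 + u*v^2 - 6*u*v + 3*v^2, 3*u^2 - 6*u*v + v^3 + 3*v^2}; counting standard monomials gives mu = 7. Corank 2; j^3 = (u - v)^3 is a perfect cube, so E-series; the 4-jet and mu = 7 give E_7.

E7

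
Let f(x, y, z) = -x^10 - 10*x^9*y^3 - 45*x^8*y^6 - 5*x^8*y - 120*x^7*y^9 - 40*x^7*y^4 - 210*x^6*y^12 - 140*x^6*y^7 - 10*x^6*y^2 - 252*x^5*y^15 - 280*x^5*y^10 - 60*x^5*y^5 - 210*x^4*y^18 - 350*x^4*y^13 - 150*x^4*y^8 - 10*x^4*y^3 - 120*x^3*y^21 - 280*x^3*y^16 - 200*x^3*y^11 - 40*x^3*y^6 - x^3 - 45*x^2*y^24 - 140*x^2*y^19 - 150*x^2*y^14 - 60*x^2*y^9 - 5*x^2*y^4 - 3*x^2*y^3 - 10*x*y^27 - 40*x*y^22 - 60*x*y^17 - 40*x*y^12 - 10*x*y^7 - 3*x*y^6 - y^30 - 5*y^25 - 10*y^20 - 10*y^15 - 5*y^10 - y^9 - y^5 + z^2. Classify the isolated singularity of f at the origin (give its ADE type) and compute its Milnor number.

The Hessian of f at 0 is [[0, 0, 0], [0, 0, 0], [0, 0, 2]] with rank 1, so corank 2. A Groebner basis of the Jacobian ideal J(f) in C{x,y,z} is {x^2/2 + x*y^3, y^4, x^3, x^2*y, z}; counting standard monomials gives mu = 8. Corank 2; j^3 = -x^3 is a perfect cube, so E-series; the 5-jet and mu = 8 give E_8.

Type E_8, Milnor number mu = 8.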